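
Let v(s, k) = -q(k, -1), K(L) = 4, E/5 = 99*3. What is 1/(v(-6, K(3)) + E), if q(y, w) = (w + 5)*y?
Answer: 1/1469 ≈ 0.00068074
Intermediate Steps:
E = 1485 (E = 5*(99*3) = 5*297 = 1485)
q(y, w) = y*(5 + w) (q(y, w) = (5 + w)*y = y*(5 + w))
v(s, k) = -4*k (v(s, k) = -k*(5 - 1) = -k*4 = -4*k)
1/(v(-6, K(3)) + E) = 1/(-4*4 + 1485) = 1/(-16 + 1485) = 1/1469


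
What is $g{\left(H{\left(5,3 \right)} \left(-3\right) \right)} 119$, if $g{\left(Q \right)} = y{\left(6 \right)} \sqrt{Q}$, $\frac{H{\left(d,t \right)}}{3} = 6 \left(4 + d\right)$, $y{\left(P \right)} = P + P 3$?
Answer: $25704 i \sqrt{6} \approx 62962.0 i$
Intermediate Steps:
$y{\left(P \right)} = 4 P$ ($y{\left(P \right)} = P + 3 P = 4 P$)
$H{\left(d,t \right)} = 72 + 18 d$ ($H{\left(d,t \right)} = 3 \cdot 6 \left(4 + d\right) = 3 \left(24 + 6 d\right) = 72 + 18 d$)
$g{\left(Q \right)} = 24 \sqrt{Q}$ ($g{\left(Q \right)} = 4 \cdot 6 \sqrt{Q} = 24 \sqrt{Q}$)
$g{\left(H{\left(5,3 \right)} \left(-3\right) \right)} 119 = 24 \sqrt{\left(72 + 18 \cdot 5\right) \left(-3\right)} 119 = 24 \sqrt{\left(72 + 90\right) \left(-3\right)} 119 = 24 \sqrt{162 \left(-3\right)} 119 = 24 \sqrt{-486} \cdot 119 = 24 \cdot 9 i \sqrt{6} \cdot 119 = 216 i \sqrt{6} \cdot 119 = 25704 i \sqrt{6}$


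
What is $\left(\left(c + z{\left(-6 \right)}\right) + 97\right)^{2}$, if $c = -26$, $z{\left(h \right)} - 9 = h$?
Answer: $5476$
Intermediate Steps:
$z{\left(h \right)} = 9 + h$
$\left(\left(c + z{\left(-6 \right)}\right) + 97\right)^{2} = \left(\left(-26 + \left(9 - 6\right)\right) + 97\right)^{2} = \left(\left(-26 + 3\right) + 97\right)^{2} = \left(-23 + 97\right)^{2} = 74^{2} = 5476$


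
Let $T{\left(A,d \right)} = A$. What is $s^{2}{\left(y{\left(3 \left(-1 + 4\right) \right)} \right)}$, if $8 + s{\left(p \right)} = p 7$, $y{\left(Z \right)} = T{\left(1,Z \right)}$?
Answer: $1$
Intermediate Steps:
$y{\left(Z \right)} = 1$
$s{\left(p \right)} = -8 + 7 p$ ($s{\left(p \right)} = -8 + p 7 = -8 + 7 p$)
$s^{2}{\left(y{\left(3 \left(-1 + 4\right) \right)} \right)} = \left(-8 + 7 \cdot 1\right)^{2} = \left(-8 + 7\right)^{2} = \left(-1\right)^{2} = 1$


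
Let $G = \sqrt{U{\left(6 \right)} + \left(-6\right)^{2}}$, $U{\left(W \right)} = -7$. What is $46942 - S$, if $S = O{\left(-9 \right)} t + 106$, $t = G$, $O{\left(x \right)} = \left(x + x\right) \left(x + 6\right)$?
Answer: $46836 - 54 \sqrt{29} \approx 46545.0$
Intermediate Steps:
$O{\left(x \right)} = 2 x \left(6 + x\right)$
$G = \sqrt{29}$ ($G = \sqrt{-7 + \left(-6\right)^{2}} = \sqrt{-7 + 36} = \sqrt{29} \approx 5.3852$)
$t = \sqrt{29} \approx 5.3852$
$S = 106 + 54 \sqrt{29}$ ($S = 2 \left(-9\right) \left(6 - 9\right) \sqrt{29} + 106 = 2 \left(-9\right) \left(-3\right) \sqrt{29} + 106 = 54 \sqrt{29} + 106 = 106 + 54 \sqrt{29} \approx 396.8$)
$46942 - S = 46942 - \left(106 + 54 \sqrt{29}\right) = 46836 - 54 \sqrt{29}$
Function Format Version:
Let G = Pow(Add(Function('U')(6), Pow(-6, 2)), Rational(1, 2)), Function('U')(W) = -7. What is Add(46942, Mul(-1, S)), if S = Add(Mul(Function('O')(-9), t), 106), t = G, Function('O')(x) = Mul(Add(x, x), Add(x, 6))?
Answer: Add(46836, Mul(-54, Pow(29, Rational(1, 2)))) ≈ 46545.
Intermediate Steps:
Function('O')(x) = Mul(2, x, Add(6, x)) (Function('O')(x) = Mul(Mul(2, x), Add(6, x)) = Mul(2, x, Add(6, x)))
G = Pow(29, Rational(1, 2)) (G = Pow(Add(-7, Pow(-6, 2)), Rational(1, 2)) = Pow(Add(-7, 36), Rational(1, 2)) = Pow(29, Rational(1, 2)) ≈ 5.3852)
t = Pow(29, Rational(1, 2)) ≈ 5.3852
S = Add(106, Mul(54, Pow(29, Rational(1, 2)))) (S = Add(Mul(Mul(2, -9, Add(6, -9)), Pow(29, Rational(1, 2))), 106) = Add(Mul(Mul(2, -9, -3), Pow(29, Rational(1, 2))), 106) = Add(Mul(54, Pow(29, Rational(1, 2))), 106) = Add(106, Mul(54, Pow(29, Rational(1, 2)))) ≈ 396.80)
Add(46942, Mul(-1, S)) = Add(46942, Mul(-1, Add(106, Mul(54, Pow(29, Rational(1, 2)))))) = Add(46942, Add(-106, Mul(-54, Pow(29, Rational(1, 2))))) = Add(46836, Mul(-54, Pow(29, Rational(1, 2))))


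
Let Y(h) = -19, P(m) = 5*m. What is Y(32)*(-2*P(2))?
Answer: 380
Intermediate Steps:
Y(32)*(-2*P(2)) = -(-38)*5*2 = -(-38)*10 = -19*(-20) = 380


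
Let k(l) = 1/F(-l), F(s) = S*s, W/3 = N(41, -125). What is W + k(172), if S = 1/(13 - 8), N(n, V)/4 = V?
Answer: -258005/172 ≈ -1500.0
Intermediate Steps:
N(n, V) = 4*V
S = 1/5 ≈ 0.20000
W = -1500 (W = 3*(4*(-125)) = 3*(-500) = -1500)
F(s) = s/5
k(l) = -5/l (k(l) = 1/((-l)/5) = 1/(-l/5) = -5/l)
W + k(172) = -1500 - 5/172 = -258005/172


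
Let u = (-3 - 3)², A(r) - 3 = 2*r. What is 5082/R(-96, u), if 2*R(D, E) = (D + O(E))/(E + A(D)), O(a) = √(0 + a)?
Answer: 86394/5 ≈ 17279.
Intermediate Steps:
A(r) = 3 + 2*r
O(a) = √a
u = 36 (u = (-6)² = 36)
R(D, E) = (D + √E)/(2*(3 + E + 2*D)) (R(D, E) = ((D + √E)/(E + (3 + 2*D)))/2 = ((D + √E)/(3 + E + 2*D))/2 = (D + √E)/(2*(3 + E + 2*D)))
5082/R(-96, u) = 5082/(((-96 + √36)/(2*(3 + 36 + 2*(-96))))) = 5082/(((-96 + 6)/(2*(3 + 36 - 192)))) = 5082/(((½)*(-90)/(-153))) = 5082/(((½)*(-1/153)*(-90))) = 5082/(5/17) = 5082*(17/5) = 86394/5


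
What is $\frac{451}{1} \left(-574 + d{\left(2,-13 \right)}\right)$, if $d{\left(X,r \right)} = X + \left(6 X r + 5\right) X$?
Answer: $-394174$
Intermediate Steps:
$d{\left(X,r \right)} = X + X \left(5 + 6 X r\right)$ ($d{\left(X,r \right)} = X + \left(6 X r + 5\right) X = X + \left(5 + 6 X r\right) X = X + X \left(5 + 6 X r\right)$)
$\frac{451}{1} \left(-574 + d{\left(2,-13 \right)}\right) = \frac{451}{1} \left(-574 + 6 \cdot 2 \left(1 + 2 \left(-13\right)\right)\right) = 451 \cdot 1 \left(-574 + 6 \cdot 2 \left(1 - 26\right)\right) = 451 \left(-574 + 6 \cdot 2 \left(-25\right)\right) = 451 \left(-574 - 300\right) = 451 \left(-874\right) = -394174$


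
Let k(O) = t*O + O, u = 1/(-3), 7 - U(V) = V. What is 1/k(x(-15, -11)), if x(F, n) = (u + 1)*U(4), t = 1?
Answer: ¼ ≈ 0.25000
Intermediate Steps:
U(V) = 7 - V
u = -⅓ ≈ -0.33333
x(F, n) = 2 (x(F, n) = (-⅓ + 1)*(7 - 1*4) = 2*(7 - 4)/3 = (⅔)*3 = 2)
k(O) = 2*O (k(O) = 1*O + O = O + O = 2*O)
1/k(x(-15, -11)) = 1/(2*2) = 1/4 = ¼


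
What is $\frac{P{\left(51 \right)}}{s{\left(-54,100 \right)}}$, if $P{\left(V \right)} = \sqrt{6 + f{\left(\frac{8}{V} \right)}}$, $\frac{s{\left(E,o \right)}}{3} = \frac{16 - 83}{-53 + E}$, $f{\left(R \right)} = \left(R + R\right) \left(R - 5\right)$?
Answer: $\frac{107 \sqrt{11654}}{10251} \approx 1.1268$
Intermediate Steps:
$f{\left(R \right)} = 2 R \left(-5 + R\right)$
$s{\left(E,o \right)} = - \frac{201}{-53 + E}$ ($s{\left(E,o \right)} = 3 \frac{16 - 83}{-53 + E} = 3 \left(- \frac{67}{-53 + E}\right) = - \frac{201}{-53 + E}$)
$P{\left(V \right)} = \sqrt{6 + \frac{16 \left(-5 + \frac{8}{V}\right)}{V}}$ ($P{\left(V \right)} = \sqrt{6 + 2 \frac{8}{V} \left(-5 + \frac{8}{V}\right)} = \sqrt{6 + \frac{16 \left(-5 + \frac{8}{V}\right)}{V}}$)
$\frac{P{\left(51 \right)}}{s{\left(-54,100 \right)}} = \frac{\sqrt{6 - \frac{80}{51} + \frac{128}{2601}}}{\left(-201\right) \frac{1}{-53 - 54}} = \frac{\sqrt{6 - \frac{80}{51} + 128 \cdot \frac{1}{2601}}}{\left(-201\right) \frac{1}{-107}} = \frac{\sqrt{6 - \frac{80}{51} + \frac{128}{2601}}}{\left(-201\right) \left(- \frac{1}{107}\right)} = \frac{\sqrt{\frac{11654}{2601}}}{\frac{201}{107}} = \frac{\sqrt{11654}}{51} \cdot \frac{107}{201} = \frac{107 \sqrt{11654}}{10251}$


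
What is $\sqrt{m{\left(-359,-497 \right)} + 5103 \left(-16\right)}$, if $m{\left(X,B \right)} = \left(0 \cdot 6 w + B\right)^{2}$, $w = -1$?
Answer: $\sqrt{165361} \approx 406.65$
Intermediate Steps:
$m{\left(X,B \right)} = B^{2}$ ($m{\left(X,B \right)} = \left(0 \cdot 6 \left(-1\right) + B\right)^{2} = \left(0 \left(-1\right) + B\right)^{2} = \left(0 + B\right)^{2} = B^{2}$)
$\sqrt{m{\left(-359,-497 \right)} + 5103 \left(-16\right)} = \sqrt{\left(-497\right)^{2} + 5103 \left(-16\right)} = \sqrt{247009 - 81648} = \sqrt{165361}$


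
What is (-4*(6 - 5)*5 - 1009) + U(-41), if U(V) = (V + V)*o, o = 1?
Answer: -1111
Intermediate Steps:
U(V) = 2*V (U(V) = (V + V)*1 = (2*V)*1 = 2*V)
(-4*(6 - 5)*5 - 1009) + U(-41) = (-4*(6 - 5)*5 - 1009) + 2*(-41) = (-4*1*5 - 1009) - 82 = (-4*5 - 1009) - 82 = (-20 - 1009) - 82 = -1029 - 82 = -1111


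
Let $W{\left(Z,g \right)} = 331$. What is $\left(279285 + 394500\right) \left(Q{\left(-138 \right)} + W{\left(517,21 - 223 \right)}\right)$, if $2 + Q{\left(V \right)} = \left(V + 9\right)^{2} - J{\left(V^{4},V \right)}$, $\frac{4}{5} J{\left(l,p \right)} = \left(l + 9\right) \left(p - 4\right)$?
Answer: $\frac{86749336599560775}{2} \approx 4.3375 \cdot 10^{16}$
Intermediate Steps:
$J{\left(l,p \right)} = \frac{5 \left(-4 + p\right) \left(9 + l\right)}{4}$ ($J{\left(l,p \right)} = \frac{5 \left(l + 9\right) \left(p - 4\right)}{4} = \frac{5 \left(9 + l\right) \left(-4 + p\right)}{4} = \frac{5 \left(-4 + p\right) \left(9 + l\right)}{4}$)
$Q{\left(V \right)} = 43 + \left(9 + V\right)^{2} + 5 V^{4} - \frac{45 V}{4} - \frac{5 V^{5}}{4}$ ($Q{\left(V \right)} = -2 - \left(-45 - \left(V + 9\right)^{2} - 5 V^{4} + \frac{45 V}{4} + \frac{5 V^{4} V}{4}\right) = -2 - \left(-45 - \left(9 + V\right)^{2} - 5 V^{4} + \frac{5 V^{5}}{4} + \frac{45 V}{4}\right) = -2 + \left(45 + \left(9 + V\right)^{2} + 5 V^{4} - \frac{45 V}{4} - \frac{5 V^{5}}{4}\right) = 43 + \left(9 + V\right)^{2} + 5 V^{4} - \frac{45 V}{4} - \frac{5 V^{5}}{4}$)
$\left(279285 + 394500\right) \left(Q{\left(-138 \right)} + W{\left(517,21 - 223 \right)}\right) = \left(279285 + 394500\right) \left(\left(124 + \left(-138\right)^{2} + 5 \left(-138\right)^{4} - \frac{5 \left(-138\right)^{5}}{4} + \frac{27}{4} \left(-138\right)\right) + 331\right) = 673785 \left(\left(124 + 19044 + 5 \cdot 362673936 - -62561253960 - \frac{1863}{2}\right) + 331\right) = 673785 \left(\left(124 + 19044 + 1813369680 + 62561253960 - \frac{1863}{2}\right) + 331\right) = 673785 \left(\frac{128749283753}{2} + 331\right) = 673785 \cdot \frac{128749284415}{2} = \frac{86749336599560775}{2}$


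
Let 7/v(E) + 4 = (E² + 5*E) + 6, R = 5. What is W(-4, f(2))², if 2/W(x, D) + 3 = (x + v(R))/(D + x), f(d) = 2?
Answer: 43264/12321 ≈ 3.5114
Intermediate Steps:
v(E) = 7/(2 + E² + 5*E) (v(E) = 7/(-4 + ((E² + 5*E) + 6)) = 7/(-4 + (6 + E² + 5*E)) = 7/(2 + E² + 5*E))
W(x, D) = 2/(-3 + (7/52 + x)/(D + x)) (W(x, D) = 2/(-3 + (x + 7/(2 + 5² + 5*5))/(D + x)) = 2/(-3 + (x + 7/(2 + 25 + 25))/(D + x)) = 2/(-3 + (x + 7/52)/(D + x)) = 2/(-3 + (7/52 + x)/(D + x)))
W(-4, f(2))² = (104*(-1*2 - 1*(-4))/(-7 + 104*(-4) + 156*2))² = (104*(-2 + 4)/(-7 - 416 + 312))² = (104*2/(-111))² = (104*(-1/111)*2)² = (-208/111)² = 43264/12321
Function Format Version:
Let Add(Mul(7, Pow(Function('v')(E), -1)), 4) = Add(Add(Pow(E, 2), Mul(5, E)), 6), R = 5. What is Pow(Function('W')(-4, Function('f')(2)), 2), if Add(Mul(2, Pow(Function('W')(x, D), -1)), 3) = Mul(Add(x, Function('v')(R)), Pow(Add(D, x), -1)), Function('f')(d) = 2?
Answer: Rational(43264, 12321) ≈ 3.5114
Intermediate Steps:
Function('v')(E) = Mul(7, Pow(Add(2, Pow(E, 2), Mul(5, E)), -1)) (Function('v')(E) = Mul(7, Pow(Add(-4, Add(Add(Pow(E, 2), Mul(5, E)), 6)), -1)) = Mul(7, Pow(Add(-4, Add(6, Pow(E, 2), Mul(5, E))), -1)) = Mul(7, Pow(Add(2, Pow(E, 2), Mul(5, E)), -1)))
Function('W')(x, D) = Mul(2, Pow(Add(-3, Mul(Pow(Add(D, x), -1), Add(Rational(7, 52), x))), -1)) (Function('W')(x, D) = Mul(2, Pow(Add(-3, Mul(Add(x, Mul(7, Pow(Add(2, Pow(5, 2), Mul(5, 5)), -1))), Pow(Add(D, x), -1))), -1)) = Mul(2, Pow(Add(-3, Mul(Add(x, Mul(7, Pow(Add(2, 25, 25), -1))), Pow(Add(D, x), -1))), -1)) = Mul(2, Pow(Add(-3, Mul(Add(x, Mul(7, Pow(52, -1))), Pow(Add(D, x), -1))), -1)) = Mul(2, Pow(Add(-3, Mul(Add(x, Mul(7, Rational(1, 52))), Pow(Add(D, x), -1))), -1)) = Mul(2, Pow(Add(-3, Mul(Add(x, Rational(7, 52)), Pow(Add(D, x), -1))), -1)) = Mul(2, Pow(Add(-3, Mul(Add(Rational(7, 52), x), Pow(Add(D, x), -1))), -1)) = Mul(2, Pow(Add(-3, Mul(Pow(Add(D, x), -1), Add(Rational(7, 52), x))), -1)))
Pow(Function('W')(-4, Function('f')(2)), 2) = Pow(Mul(104, Pow(Add(-7, Mul(104, -4), Mul(156, 2)), -1), Add(Mul(-1, 2), Mul(-1, -4))), 2) = Pow(Mul(104, Pow(Add(-7, -416, 312), -1), Add(-2, 4)), 2) = Pow(Mul(104, Pow(-111, -1), 2), 2) = Pow(Mul(104, Rational(-1, 111), 2), 2) = Pow(Rational(-208, 111), 2) = Rational(43264, 12321)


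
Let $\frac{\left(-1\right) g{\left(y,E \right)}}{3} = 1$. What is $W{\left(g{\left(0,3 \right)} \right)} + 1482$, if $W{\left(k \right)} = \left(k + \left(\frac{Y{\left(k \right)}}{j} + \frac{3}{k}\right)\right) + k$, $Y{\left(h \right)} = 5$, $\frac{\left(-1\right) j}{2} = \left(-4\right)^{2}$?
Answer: $\frac{47195}{32} \approx 1474.8$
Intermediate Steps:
$j = -32$ ($j = - 2 \left(-4\right)^{2} = \left(-2\right) 16 = -32$)
$g{\left(y,E \right)} = -3$ ($g{\left(y,E \right)} = \left(-3\right) 1 = -3$)
$W{\left(k \right)} = - \frac{5}{32} + 2 k + \frac{3}{k}$ ($W{\left(k \right)} = \left(k + \left(\frac{5}{-32} + \frac{3}{k}\right)\right) + k = \left(k + \left(5 \left(- \frac{1}{32}\right) + \frac{3}{k}\right)\right) + k = \left(k - \left(\frac{5}{32} - \frac{3}{k}\right)\right) + k = \left(- \frac{5}{32} + k + \frac{3}{k}\right) + k = - \frac{5}{32} + 2 k + \frac{3}{k}$)
$W{\left(g{\left(0,3 \right)} \right)} + 1482 = \left(- \frac{5}{32} + 2 \left(-3\right) + \frac{3}{-3}\right) + 1482 = \left(- \frac{5}{32} - 6 + 3 \left(- \frac{1}{3}\right)\right) + 1482 = \left(- \frac{5}{32} - 6 - 1\right) + 1482 = - \frac{229}{32} + 1482 = \frac{47195}{32}$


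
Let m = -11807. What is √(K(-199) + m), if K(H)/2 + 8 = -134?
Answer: I*√12091 ≈ 109.96*I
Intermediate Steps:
K(H) = -284 (K(H) = -16 + 2*(-134) = -16 - 268 = -284)
√(K(-199) + m) = √(-284 - 11807) = √(-12091) = I*√12091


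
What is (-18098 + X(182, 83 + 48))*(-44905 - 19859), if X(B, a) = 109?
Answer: 1165039596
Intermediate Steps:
(-18098 + X(182, 83 + 48))*(-44905 - 19859) = (-18098 + 109)*(-44905 - 19859) = -17989*(-64764) = 1165039596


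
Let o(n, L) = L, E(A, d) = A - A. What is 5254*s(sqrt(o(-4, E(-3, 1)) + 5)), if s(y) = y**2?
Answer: 26270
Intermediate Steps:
E(A, d) = 0
5254*s(sqrt(o(-4, E(-3, 1)) + 5)) = 5254*(sqrt(0 + 5))**2 = 5254*(sqrt(5))**2 = 5254*5 = 26270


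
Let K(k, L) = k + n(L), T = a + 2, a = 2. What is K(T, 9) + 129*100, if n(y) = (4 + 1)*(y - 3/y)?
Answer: 38842/3 ≈ 12947.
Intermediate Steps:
n(y) = -15/y + 5*y (n(y) = 5*(y - 3/y) = -15/y + 5*y)
T = 4 (T = 2 + 2 = 4)
K(k, L) = k - 15/L + 5*L (K(k, L) = k + (-15/L + 5*L) = k - 15/L + 5*L)
K(T, 9) + 129*100 = (4 - 15/9 + 5*9) + 129*100 = (4 - 15*⅑ + 45) + 12900 = (4 - 5/3 + 45) + 12900 = 142/3 + 12900 = 38842/3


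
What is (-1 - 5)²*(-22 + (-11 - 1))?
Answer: -1224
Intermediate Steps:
(-1 - 5)²*(-22 + (-11 - 1)) = (-6)²*(-22 - 12) = 36*(-34) = -1224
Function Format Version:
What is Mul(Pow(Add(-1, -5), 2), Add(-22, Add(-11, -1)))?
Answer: -1224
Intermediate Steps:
Mul(Pow(Add(-1, -5), 2), Add(-22, Add(-11, -1))) = Mul(Pow(-6, 2), Add(-22, -12)) = Mul(36, -34) = -1224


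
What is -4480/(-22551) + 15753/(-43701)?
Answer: -53155141/328500417 ≈ -0.16181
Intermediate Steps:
-4480/(-22551) + 15753/(-43701) = -4480*(-1/22551) + 15753*(-1/43701) = 4480/22551 - 5251/14567 = -53155141/328500417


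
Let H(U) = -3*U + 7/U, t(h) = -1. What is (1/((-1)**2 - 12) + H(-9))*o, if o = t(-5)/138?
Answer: -2587/13662 ≈ -0.18936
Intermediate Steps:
o = -1/138 ≈ -0.0072464
(1/((-1)**2 - 12) + H(-9))*o = (1/((-1)**2 - 12) + (-3*(-9) + 7/(-9)))*(-1/138) = (1/(1 - 12) + (27 + 7*(-1/9)))*(-1/138) = (1/(-11) + (27 - 7/9))*(-1/138) = (-1/11 + 236/9)*(-1/138) = (2587/99)*(-1/138) = -2587/13662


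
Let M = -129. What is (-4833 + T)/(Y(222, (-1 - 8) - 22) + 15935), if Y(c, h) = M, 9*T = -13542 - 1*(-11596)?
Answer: -45443/142254 ≈ -0.31945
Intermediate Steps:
T = -1946/9 (T = (-13542 - 1*(-11596))/9 = (-13542 + 11596)/9 = (1/9)*(-1946) = -1946/9 ≈ -216.22)
Y(c, h) = -129
(-4833 + T)/(Y(222, (-1 - 8) - 22) + 15935) = (-4833 - 1946/9)/(-129 + 15935) = -45443/9/15806 = -45443/9*1/15806 = -45443/142254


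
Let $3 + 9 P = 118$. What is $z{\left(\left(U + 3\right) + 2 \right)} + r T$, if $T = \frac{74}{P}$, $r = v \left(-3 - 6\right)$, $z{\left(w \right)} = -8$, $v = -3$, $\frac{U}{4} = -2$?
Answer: $\frac{17062}{115} \approx 148.37$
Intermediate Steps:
$P = \frac{115}{9}$ ($P = - \frac{1}{3} + \frac{1}{9} \cdot 118 = - \frac{1}{3} + \frac{118}{9} = \frac{115}{9} \approx 12.778$)
$U = -8$ ($U = 4 \left(-2\right) = -8$)
$r = 27$ ($r = - 3 \left(-3 - 6\right) = \left(-3\right) \left(-9\right) = 27$)
$T = \frac{666}{115}$ ($T = \frac{74}{\frac{115}{9}} = 74 \cdot \frac{9}{115} = \frac{666}{115} \approx 5.7913$)
$z{\left(\left(U + 3\right) + 2 \right)} + r T = -8 + 27 \cdot \frac{666}{115} = -8 + \frac{17982}{115} = \frac{17062}{115}$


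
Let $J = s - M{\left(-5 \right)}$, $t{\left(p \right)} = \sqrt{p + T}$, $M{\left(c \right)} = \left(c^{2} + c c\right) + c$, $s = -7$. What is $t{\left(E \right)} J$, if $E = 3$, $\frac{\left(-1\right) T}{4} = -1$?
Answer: $- 52 \sqrt{7} \approx -137.58$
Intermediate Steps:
$T = 4$ ($T = \left(-4\right) \left(-1\right) = 4$)
$M{\left(c \right)} = c + 2 c^{2}$ ($M{\left(c \right)} = \left(c^{2} + c^{2}\right) + c = 2 c^{2} + c = c + 2 c^{2}$)
$t{\left(p \right)} = \sqrt{4 + p}$ ($t{\left(p \right)} = \sqrt{p + 4} = \sqrt{4 + p}$)
$J = -52$ ($J = -7 - - 5 \left(1 + 2 \left(-5\right)\right) = -7 - - 5 \left(1 - 10\right) = -7 - \left(-5\right) \left(-9\right) = -7 - 45 = -52$)
$t{\left(E \right)} J = \sqrt{4 + 3} \left(-52\right) = \sqrt{7} \left(-52\right) = - 52 \sqrt{7}$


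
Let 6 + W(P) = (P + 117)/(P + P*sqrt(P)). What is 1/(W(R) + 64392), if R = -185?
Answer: 51233953835/3298749452867873 + 3145*I*sqrt(185)/6597498905735746 ≈ 1.5531e-5 + 6.4838e-12*I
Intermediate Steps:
W(P) = -6 + (117 + P)/(P + P**(3/2)) (W(P) = -6 + (P + 117)/(P + P*sqrt(P)) = -6 + (117 + P)/(P + P**(3/2)))
1/(W(R) + 64392) = 1/((117 - (-1110)*I*sqrt(185) - 5*(-185))/(-185 + (-185)**(3/2)) + 64392) = 1/((117 - (-1110)*I*sqrt(185) + 925)/(-185 - 185*I*sqrt(185)) + 64392) = 1/((117 + 1110*I*sqrt(185) + 925)/(-185 - 185*I*sqrt(185)) + 64392) = 1/((1042 + 1110*I*sqrt(185))/(-185 - 185*I*sqrt(185)) + 64392) = 1/(64392 + (1042 + 1110*I*sqrt(185))/(-185 - 185*I*sqrt(185)))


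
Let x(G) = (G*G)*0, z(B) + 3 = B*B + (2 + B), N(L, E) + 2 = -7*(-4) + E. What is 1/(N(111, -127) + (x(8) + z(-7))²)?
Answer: 1/1580 ≈ 0.00063291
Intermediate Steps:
N(L, E) = 26 + E (N(L, E) = -2 + (-7*(-4) + E) = -2 + (28 + E) = 26 + E)
z(B) = -1 + B + B² (z(B) = -3 + (B*B + (2 + B)) = -3 + (B² + (2 + B)) = -3 + (2 + B + B²) = -1 + B + B²)
x(G) = 0 (x(G) = G²*0 = 0)
1/(N(111, -127) + (x(8) + z(-7))²) = 1/((26 - 127) + (0 + (-1 - 7 + (-7)²))²) = 1/(-101 + (0 + (-1 - 7 + 49))²) = 1/(-101 + (0 + 41)²) = 1/(-101 + 41²) = 1/(-101 + 1681) = 1/1580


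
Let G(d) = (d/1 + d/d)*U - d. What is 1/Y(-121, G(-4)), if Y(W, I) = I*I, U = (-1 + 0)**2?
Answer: 1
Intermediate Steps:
U = 1 (U = (-1)**2 = 1)
G(d) = 1 (G(d) = (d/1 + d/d)*1 - d = (d*1 + 1)*1 - d = (d + 1)*1 - d = (1 + d)*1 - d = (1 + d) - d = 1)
Y(W, I) = I**2
1/Y(-121, G(-4)) = 1/(1**2) = 1/1 = 1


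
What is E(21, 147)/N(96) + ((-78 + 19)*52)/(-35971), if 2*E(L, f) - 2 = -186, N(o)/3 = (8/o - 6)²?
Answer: -11029396/13948447 ≈ -0.79073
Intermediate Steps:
N(o) = 3*(-6 + 8/o)² (N(o) = 3*(8/o - 6)² = 3*(-6 + 8/o)²)
E(L, f) = -92 (E(L, f) = 1 + (½)*(-186) = 1 - 93 = -92)
E(21, 147)/N(96) + ((-78 + 19)*52)/(-35971) = -92*768/(-4 + 3*96)² + ((-78 + 19)*52)/(-35971) = -92*768/(-4 + 288)² - 59*52*(-1/35971) = -92/(12*(1/9216)*284²) - 3068*(-1/35971) = -92/(12*(1/9216)*80656) + 236/2767 = -92/5041/48 + 236/2767 = -92*48/5041 + 236/2767 = -4416/5041 + 236/2767 = -11029396/13948447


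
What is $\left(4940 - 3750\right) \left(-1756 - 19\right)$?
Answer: $-2112250$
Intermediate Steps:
$\left(4940 - 3750\right) \left(-1756 - 19\right) = 1190 \left(-1775\right) = -2112250$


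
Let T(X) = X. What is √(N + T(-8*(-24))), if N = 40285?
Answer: √40477 ≈ 201.19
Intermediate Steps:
√(N + T(-8*(-24))) = √(40285 - 8*(-24)) = √(40285 + 192) = √40477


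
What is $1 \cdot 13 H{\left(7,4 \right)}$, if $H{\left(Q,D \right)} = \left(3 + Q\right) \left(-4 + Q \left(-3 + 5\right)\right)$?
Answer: $1300$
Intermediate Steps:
$H{\left(Q,D \right)} = \left(-4 + 2 Q\right) \left(3 + Q\right)$ ($H{\left(Q,D \right)} = \left(3 + Q\right) \left(-4 + Q 2\right) = \left(3 + Q\right) \left(-4 + 2 Q\right) = \left(-4 + 2 Q\right) \left(3 + Q\right)$)
$1 \cdot 13 H{\left(7,4 \right)} = 1 \cdot 13 \left(-12 + 2 \cdot 7 + 2 \cdot 7^{2}\right) = 13 \left(-12 + 14 + 2 \cdot 49\right) = 13 \left(-12 + 14 + 98\right) = 13 \cdot 100 = 1300$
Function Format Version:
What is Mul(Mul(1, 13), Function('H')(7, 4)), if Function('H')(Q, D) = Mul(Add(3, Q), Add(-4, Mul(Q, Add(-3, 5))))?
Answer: 1300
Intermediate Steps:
Function('H')(Q, D) = Mul(Add(-4, Mul(2, Q)), Add(3, Q)) (Function('H')(Q, D) = Mul(Add(3, Q), Add(-4, Mul(Q, 2))) = Mul(Add(3, Q), Add(-4, Mul(2, Q))) = Mul(Add(-4, Mul(2, Q)), Add(3, Q)))
Mul(Mul(1, 13), Function('H')(7, 4)) = Mul(Mul(1, 13), Add(-12, Mul(2, 7), Mul(2, Pow(7, 2)))) = Mul(13, Add(-12, 14, Mul(2, 49))) = Mul(13, Add(-12, 14, 98)) = Mul(13, 100) = 1300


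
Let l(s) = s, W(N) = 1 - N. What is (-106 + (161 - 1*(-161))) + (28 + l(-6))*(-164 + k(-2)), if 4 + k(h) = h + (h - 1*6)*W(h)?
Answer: -4052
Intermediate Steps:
k(h) = -4 + h + (1 - h)*(-6 + h) (k(h) = -4 + (h + (h - 1*6)*(1 - h)) = -4 + (h + (h - 6)*(1 - h)) = -4 + (h + (-6 + h)*(1 - h)) = -4 + (h + (1 - h)*(-6 + h)) = -4 + h + (1 - h)*(-6 + h))
(-106 + (161 - 1*(-161))) + (28 + l(-6))*(-164 + k(-2)) = (-106 + (161 - 1*(-161))) + (28 - 6)*(-164 + (-10 - 1*(-2)² + 8*(-2))) = (-106 + (161 + 161)) + 22*(-164 + (-10 - 1*4 - 16)) = (-106 + 322) + 22*(-164 + (-10 - 4 - 16)) = 216 + 22*(-164 - 30) = 216 + 22*(-194) = 216 - 4268 = -4052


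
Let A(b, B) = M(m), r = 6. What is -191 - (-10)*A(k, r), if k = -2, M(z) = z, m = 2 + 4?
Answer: -131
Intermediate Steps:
m = 6
A(b, B) = 6
-191 - (-10)*A(k, r) = -191 - (-10)*6 = -191 - 1*(-60) = -191 + 60 = -131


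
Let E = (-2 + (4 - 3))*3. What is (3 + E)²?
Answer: 0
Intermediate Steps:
E = -3 (E = (-2 + 1)*3 = -1*3 = -3)
(3 + E)² = (3 - 3)² = 0² = 0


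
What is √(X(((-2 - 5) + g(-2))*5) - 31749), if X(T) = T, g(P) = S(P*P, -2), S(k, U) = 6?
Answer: I*√31754 ≈ 178.2*I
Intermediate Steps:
g(P) = 6
√(X(((-2 - 5) + g(-2))*5) - 31749) = √(((-2 - 5) + 6)*5 - 31749) = √((-7 + 6)*5 - 31749) = √(-1*5 - 31749) = √(-5 - 31749) = √(-31754) = I*√31754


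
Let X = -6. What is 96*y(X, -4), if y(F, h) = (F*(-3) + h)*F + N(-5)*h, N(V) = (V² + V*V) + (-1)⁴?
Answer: -27648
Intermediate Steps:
N(V) = 1 + 2*V² (N(V) = (V² + V²) + 1 = 2*V² + 1 = 1 + 2*V²)
y(F, h) = 51*h + F*(h - 3*F) (y(F, h) = (F*(-3) + h)*F + (1 + 2*(-5)²)*h = (-3*F + h)*F + (1 + 2*25)*h = (h - 3*F)*F + (1 + 50)*h = F*(h - 3*F) + 51*h = 51*h + F*(h - 3*F))
96*y(X, -4) = 96*(-3*(-6)² + 51*(-4) - 6*(-4)) = 96*(-3*36 - 204 + 24) = 96*(-108 - 204 + 24) = 96*(-288) = -27648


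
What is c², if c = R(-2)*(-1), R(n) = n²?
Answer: 16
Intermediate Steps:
c = -4 (c = (-2)²*(-1) = 4*(-1) = -4)
c² = (-4)² = 16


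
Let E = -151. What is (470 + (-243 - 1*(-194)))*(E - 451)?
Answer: -253442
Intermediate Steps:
(470 + (-243 - 1*(-194)))*(E - 451) = (470 + (-243 - 1*(-194)))*(-151 - 451) = (470 + (-243 + 194))*(-602) = (470 - 49)*(-602) = 421*(-602) = -253442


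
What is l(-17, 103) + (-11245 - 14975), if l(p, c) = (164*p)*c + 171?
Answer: -313213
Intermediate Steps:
l(p, c) = 171 + 164*c*p (l(p, c) = 164*c*p + 171 = 171 + 164*c*p)
l(-17, 103) + (-11245 - 14975) = (171 + 164*103*(-17)) + (-11245 - 14975) = (171 - 287164) - 26220 = -286993 - 26220 = -313213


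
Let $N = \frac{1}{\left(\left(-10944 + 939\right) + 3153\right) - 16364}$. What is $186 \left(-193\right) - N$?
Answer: $- \frac{833407967}{23216} \approx -35898.0$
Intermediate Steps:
$N = - \frac{1}{23216}$ ($N = \frac{1}{\left(-10005 + 3153\right) - 16364} = \frac{1}{-6852 - 16364} = \frac{1}{-23216} = - \frac{1}{23216} \approx -4.3074 \cdot 10^{-5}$)
$186 \left(-193\right) - N = 186 \left(-193\right) - - \frac{1}{23216} = -35898 + \frac{1}{23216} = - \frac{833407967}{23216}$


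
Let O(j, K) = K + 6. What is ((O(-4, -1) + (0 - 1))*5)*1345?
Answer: 26900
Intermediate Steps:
O(j, K) = 6 + K
((O(-4, -1) + (0 - 1))*5)*1345 = (((6 - 1) + (0 - 1))*5)*1345 = ((5 - 1)*5)*1345 = (4*5)*1345 = 20*1345 = 26900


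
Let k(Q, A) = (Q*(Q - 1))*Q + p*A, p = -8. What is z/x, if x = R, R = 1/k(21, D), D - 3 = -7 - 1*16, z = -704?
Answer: -6321920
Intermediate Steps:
D = -20 (D = 3 + (-7 - 1*16) = 3 + (-7 - 16) = 3 - 23 = -20)
k(Q, A) = -8*A + Q**2*(-1 + Q) (k(Q, A) = (Q*(Q - 1))*Q - 8*A = (Q*(-1 + Q))*Q - 8*A = Q**2*(-1 + Q) - 8*A = -8*A + Q**2*(-1 + Q))
R = 1/8980 (R = 1/(21**3 - 1*21**2 - 8*(-20)) = 1/(9261 - 1*441 + 160) = 1/(9261 - 441 + 160) = 1/8980 ≈ 0.00011136)
x = 1/8980 ≈ 0.00011136
z/x = -704/1/8980 = -704*8980 = -6321920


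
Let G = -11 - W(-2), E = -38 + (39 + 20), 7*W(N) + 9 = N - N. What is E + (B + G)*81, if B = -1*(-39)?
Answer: 16752/7 ≈ 2393.1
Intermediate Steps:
W(N) = -9/7 (W(N) = -9/7 + (N - N)/7 = -9/7 + (⅐)*0 = -9/7 + 0 = -9/7)
E = 21 (E = -38 + 59 = 21)
B = 39
G = -68/7 (G = -11 - 1*(-9/7) = -11 + 9/7 = -68/7 ≈ -9.7143)
E + (B + G)*81 = 21 + (39 - 68/7)*81 = 21 + (205/7)*81 = 21 + 16605/7 = 16752/7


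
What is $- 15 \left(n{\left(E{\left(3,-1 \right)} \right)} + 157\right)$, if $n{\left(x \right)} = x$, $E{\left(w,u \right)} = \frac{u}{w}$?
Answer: $-2350$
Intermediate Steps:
$- 15 \left(n{\left(E{\left(3,-1 \right)} \right)} + 157\right) = - 15 \left(- \frac{1}{3} + 157\right) = \left(-15\right) \frac{470}{3} = -2350$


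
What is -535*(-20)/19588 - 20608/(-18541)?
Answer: 150514551/90795277 ≈ 1.6577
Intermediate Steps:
-535*(-20)/19588 - 20608/(-18541) = 10700*(1/19588) - 20608*(-1/18541) = 2675/4897 + 20608/18541 = 150514551/90795277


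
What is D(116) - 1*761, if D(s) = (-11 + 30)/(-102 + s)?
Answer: -10635/14 ≈ -759.64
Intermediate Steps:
D(s) = 19/(-102 + s)
D(116) - 1*761 = 19/(-102 + 116) - 1*761 = 19/14 - 761 = -10635/14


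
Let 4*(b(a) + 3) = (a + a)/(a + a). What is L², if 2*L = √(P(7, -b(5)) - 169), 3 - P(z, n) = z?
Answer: -173/4 ≈ -43.250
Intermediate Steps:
b(a) = -11/4 (b(a) = -3 + ((a + a)/(a + a))/4 = -3 + ((2*a)/((2*a)))/4 = -3 + ((2*a)*(1/(2*a)))/4 = -3 + (¼)*1 = -3 + ¼ = -11/4)
P(z, n) = 3 - z
L = I*√173/2 (L = √((3 - 1*7) - 169)/2 = √((3 - 7) - 169)/2 = √(-4 - 169)/2 = √(-173)/2 = (I*√173)/2 = I*√173/2 ≈ 6.5765*I)
L² = (I*√173/2)² = -173/4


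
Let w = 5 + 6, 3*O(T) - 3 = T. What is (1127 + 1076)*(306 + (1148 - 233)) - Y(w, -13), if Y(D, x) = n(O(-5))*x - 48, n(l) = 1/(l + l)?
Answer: 10759605/4 ≈ 2.6899e+6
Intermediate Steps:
O(T) = 1 + T/3
n(l) = 1/(2*l)
w = 11
Y(D, x) = -48 - 3*x/4 (Y(D, x) = (1/(2*(1 + (1/3)*(-5))))*x - 48 = (1/(2*(1 - 5/3)))*x - 48 = (1/(2*(-2/3)))*x - 48 = ((1/2)*(-3/2))*x - 48 = -3*x/4 - 48 = -48 - 3*x/4)
(1127 + 1076)*(306 + (1148 - 233)) - Y(w, -13) = (1127 + 1076)*(306 + (1148 - 233)) - (-48 - 3/4*(-13)) = 2203*(306 + 915) - (-48 + 39/4) = 2203*1221 - 1*(-153/4) = 2689863 + 153/4 = 10759605/4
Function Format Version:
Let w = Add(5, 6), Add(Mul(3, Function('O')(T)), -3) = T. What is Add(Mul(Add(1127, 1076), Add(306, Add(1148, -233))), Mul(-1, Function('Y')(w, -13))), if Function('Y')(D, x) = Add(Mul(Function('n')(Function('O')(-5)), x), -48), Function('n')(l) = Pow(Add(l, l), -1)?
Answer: Rational(10759605, 4) ≈ 2.6899e+6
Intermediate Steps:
Function('O')(T) = Add(1, Mul(Rational(1, 3), T))
Function('n')(l) = Mul(Rational(1, 2), Pow(l, -1)) (Function('n')(l) = Pow(Mul(2, l), -1) = Mul(Rational(1, 2), Pow(l, -1)))
w = 11
Function('Y')(D, x) = Add(-48, Mul(Rational(-3, 4), x)) (Function('Y')(D, x) = Add(Mul(Mul(Rational(1, 2), Pow(Add(1, Mul(Rational(1, 3), -5)), -1)), x), -48) = Add(Mul(Mul(Rational(1, 2), Pow(Add(1, Rational(-5, 3)), -1)), x), -48) = Add(Mul(Mul(Rational(1, 2), Pow(Rational(-2, 3), -1)), x), -48) = Add(Mul(Mul(Rational(1, 2), Rational(-3, 2)), x), -48) = Add(Mul(Rational(-3, 4), x), -48) = Add(-48, Mul(Rational(-3, 4), x)))
Add(Mul(Add(1127, 1076), Add(306, Add(1148, -233))), Mul(-1, Function('Y')(w, -13))) = Add(Mul(Add(1127, 1076), Add(306, Add(1148, -233))), Mul(-1, Add(-48, Mul(Rational(-3, 4), -13)))) = Add(Mul(2203, Add(306, 915)), Mul(-1, Add(-48, Rational(39, 4)))) = Add(Mul(2203, 1221), Mul(-1, Rational(-153, 4))) = Add(2689863, Rational(153, 4)) = Rational(10759605, 4)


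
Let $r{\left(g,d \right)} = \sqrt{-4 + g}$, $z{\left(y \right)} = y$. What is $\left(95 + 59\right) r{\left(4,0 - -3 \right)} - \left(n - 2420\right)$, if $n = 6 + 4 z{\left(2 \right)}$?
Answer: $2406$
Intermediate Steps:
$n = 14$ ($n = 6 + 4 \cdot 2 = 6 + 8 = 14$)
$\left(95 + 59\right) r{\left(4,0 - -3 \right)} - \left(n - 2420\right) = \left(95 + 59\right) \sqrt{-4 + 4} - \left(14 - 2420\right) = 154 \sqrt{0} - \left(14 - 2420\right) = 154 \cdot 0 - -2406 = 0 + 2406 = 2406$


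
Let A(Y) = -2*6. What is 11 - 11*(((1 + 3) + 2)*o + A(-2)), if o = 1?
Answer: 77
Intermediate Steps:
A(Y) = -12
11 - 11*(((1 + 3) + 2)*o + A(-2)) = 11 - 11*(((1 + 3) + 2)*1 - 12) = 11 - 11*((4 + 2)*1 - 12) = 11 - 11*(6*1 - 12) = 11 - 11*(6 - 12) = 11 - 11*(-6) = 11 + 66 = 77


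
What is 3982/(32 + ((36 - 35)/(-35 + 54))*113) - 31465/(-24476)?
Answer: 64637637/608524 ≈ 106.22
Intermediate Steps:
3982/(32 + ((36 - 35)/(-35 + 54))*113) - 31465/(-24476) = 3982/(32 + (1/19)*113) - 31465*(-1/24476) = 3982/(32 + (1*(1/19))*113) + 1085/844 = 3982/(32 + (1/19)*113) + 1085/844 = 3982/(32 + 113/19) + 1085/844 = 3982/(721/19) + 1085/844 = 3982*(19/721) + 1085/844 = 75658/721 + 1085/844 = 64637637/608524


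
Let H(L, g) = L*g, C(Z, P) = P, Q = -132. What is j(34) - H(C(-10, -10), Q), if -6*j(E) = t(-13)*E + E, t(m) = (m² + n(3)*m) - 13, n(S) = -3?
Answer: -7292/3 ≈ -2430.7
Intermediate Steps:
t(m) = -13 + m² - 3*m (t(m) = (m² - 3*m) - 13 = -13 + m² - 3*m)
j(E) = -98*E/3 (j(E) = -((-13 + (-13)² - 3*(-13))*E + E)/6 = -((-13 + 169 + 39)*E + E)/6 = -(195*E + E)/6 = -98*E/3)
j(34) - H(C(-10, -10), Q) = -98/3*34 - (-10)*(-132) = -3332/3 - 1*1320 = -3332/3 - 1320 = -7292/3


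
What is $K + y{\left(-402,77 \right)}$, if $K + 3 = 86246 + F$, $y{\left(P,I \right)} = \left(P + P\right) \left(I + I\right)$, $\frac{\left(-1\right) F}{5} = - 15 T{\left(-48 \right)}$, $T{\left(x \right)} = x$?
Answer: $-41173$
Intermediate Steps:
$F = -3600$ ($F = - 5 \left(\left(-15\right) \left(-48\right)\right) = \left(-5\right) 720 = -3600$)
$y{\left(P,I \right)} = 4 I P$ ($y{\left(P,I \right)} = 2 P 2 I = 4 I P$)
$K = 82643$ ($K = -3 + \left(86246 - 3600\right) = -3 + 82646 = 82643$)
$K + y{\left(-402,77 \right)} = 82643 + 4 \cdot 77 \left(-402\right) = 82643 - 123816 = -41173$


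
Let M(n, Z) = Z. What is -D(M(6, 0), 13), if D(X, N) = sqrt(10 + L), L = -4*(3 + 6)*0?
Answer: -sqrt(10) ≈ -3.1623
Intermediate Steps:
L = 0 (L = -4*9*0 = -36*0 = 0)
D(X, N) = sqrt(10) (D(X, N) = sqrt(10 + 0) = sqrt(10))
-D(M(6, 0), 13) = -sqrt(10)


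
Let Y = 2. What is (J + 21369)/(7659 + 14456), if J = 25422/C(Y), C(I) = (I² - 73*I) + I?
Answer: 1483119/1548050 ≈ 0.95806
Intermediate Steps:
C(I) = I² - 72*I
J = -12711/70 (J = 25422/((2*(-72 + 2))) = 25422/((2*(-70))) = 25422/(-140) = 25422*(-1/140) = -12711/70 ≈ -181.59)
(J + 21369)/(7659 + 14456) = (-12711/70 + 21369)/(7659 + 14456) = (1483119/70)/22115 = (1483119/70)*(1/22115) = 1483119/1548050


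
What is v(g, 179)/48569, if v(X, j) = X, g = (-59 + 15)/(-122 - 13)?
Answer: 44/6556815 ≈ 6.7106e-6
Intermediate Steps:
g = 44/135 (g = -44/(-135) = -44*(-1/135) = 44/135 ≈ 0.32593)
v(g, 179)/48569 = (44/135)/48569 = (44/135)*(1/48569) = 44/6556815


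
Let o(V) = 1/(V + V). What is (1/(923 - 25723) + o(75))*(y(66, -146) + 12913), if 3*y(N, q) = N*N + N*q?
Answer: 5498429/74400 ≈ 73.904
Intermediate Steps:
y(N, q) = N²/3 + N*q/3 (y(N, q) = (N*N + N*q)/3 = (N² + N*q)/3 = N²/3 + N*q/3)
o(V) = 1/(2*V)
(1/(923 - 25723) + o(75))*(y(66, -146) + 12913) = (1/(923 - 25723) + (½)/75)*((⅓)*66*(66 - 146) + 12913) = (1/(-24800) + (½)*(1/75))*((⅓)*66*(-80) + 12913) = (-1/24800 + 1/150)*(-1760 + 12913) = (493/74400)*11153 = 5498429/74400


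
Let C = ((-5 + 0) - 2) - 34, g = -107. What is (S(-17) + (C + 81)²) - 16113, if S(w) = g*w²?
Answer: -45436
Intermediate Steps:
S(w) = -107*w²
C = -41 (C = (-5 - 2) - 34 = -7 - 34 = -41)
(S(-17) + (C + 81)²) - 16113 = (-107*(-17)² + (-41 + 81)²) - 16113 = (-107*289 + 40²) - 16113 = (-30923 + 1600) - 16113 = -29323 - 16113 = -45436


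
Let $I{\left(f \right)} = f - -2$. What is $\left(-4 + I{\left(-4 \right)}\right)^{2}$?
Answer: $36$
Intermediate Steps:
$I{\left(f \right)} = 2 + f$ ($I{\left(f \right)} = f + 2 = 2 + f$)
$\left(-4 + I{\left(-4 \right)}\right)^{2} = \left(-4 + \left(2 - 4\right)\right)^{2} = \left(-4 - 2\right)^{2} = \left(-6\right)^{2} = 36$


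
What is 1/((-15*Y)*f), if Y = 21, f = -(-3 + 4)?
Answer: 1/315 ≈ 0.0031746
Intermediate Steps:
f = -1 (f = -1*1 = -1)
1/((-15*Y)*f) = 1/(-15*21*(-1)) = 1/(-315*(-1)) = 1/315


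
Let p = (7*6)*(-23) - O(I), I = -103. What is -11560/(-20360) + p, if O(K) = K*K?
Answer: -5891386/509 ≈ -11574.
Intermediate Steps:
O(K) = K**2
p = -11575 (p = (7*6)*(-23) - 1*(-103)**2 = 42*(-23) - 1*10609 = -966 - 10609 = -11575)
-11560/(-20360) + p = -11560/(-20360) - 11575 = -11560*(-1/20360) - 11575 = 289/509 - 11575 = -5891386/509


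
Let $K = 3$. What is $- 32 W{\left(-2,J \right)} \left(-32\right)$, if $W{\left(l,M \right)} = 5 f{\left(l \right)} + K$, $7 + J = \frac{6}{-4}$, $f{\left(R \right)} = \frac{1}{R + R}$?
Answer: $1792$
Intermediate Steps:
$f{\left(R \right)} = \frac{1}{2 R}$
$J = - \frac{17}{2}$ ($J = -7 + \frac{6}{-4} = -7 + 6 \left(- \frac{1}{4}\right) = -7 - \frac{3}{2} = - \frac{17}{2} \approx -8.5$)
$W{\left(l,M \right)} = 3 + \frac{5}{2 l}$ ($W{\left(l,M \right)} = 5 \frac{1}{2 l} + 3 = \frac{5}{2 l} + 3 = 3 + \frac{5}{2 l}$)
$- 32 W{\left(-2,J \right)} \left(-32\right) = - 32 \left(3 + \frac{5}{2 \left(-2\right)}\right) \left(-32\right) = - 32 \left(3 + \frac{5}{2} \left(- \frac{1}{2}\right)\right) \left(-32\right) = - 32 \left(3 - \frac{5}{4}\right) \left(-32\right) = \left(-32\right) \frac{7}{4} \left(-32\right) = \left(-56\right) \left(-32\right) = 1792$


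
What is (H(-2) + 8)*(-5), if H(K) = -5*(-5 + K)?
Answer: -215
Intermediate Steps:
H(K) = 25 - 5*K
(H(-2) + 8)*(-5) = ((25 - 5*(-2)) + 8)*(-5) = ((25 + 10) + 8)*(-5) = (35 + 8)*(-5) = 43*(-5) = -215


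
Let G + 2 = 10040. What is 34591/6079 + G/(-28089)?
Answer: 303535199/56917677 ≈ 5.3329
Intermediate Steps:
G = 10038 (G = -2 + 10040 = 10038)
34591/6079 + G/(-28089) = 34591/6079 + 10038/(-28089) = 34591*(1/6079) + 10038*(-1/28089) = 34591/6079 - 3346/9363 = 303535199/56917677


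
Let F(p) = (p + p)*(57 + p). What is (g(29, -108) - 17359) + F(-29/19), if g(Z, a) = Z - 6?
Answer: -6319428/361 ≈ -17505.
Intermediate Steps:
g(Z, a) = -6 + Z
F(p) = 2*p*(57 + p) (F(p) = (2*p)*(57 + p) = 2*p*(57 + p))
(g(29, -108) - 17359) + F(-29/19) = ((-6 + 29) - 17359) + 2*(-29/19)*(57 - 29/19) = (23 - 17359) + 2*(-29*1/19)*(57 - 29*1/19) = -17336 + 2*(-29/19)*(57 - 29/19) = -17336 + 2*(-29/19)*(1054/19) = -17336 - 61132/361 = -6319428/361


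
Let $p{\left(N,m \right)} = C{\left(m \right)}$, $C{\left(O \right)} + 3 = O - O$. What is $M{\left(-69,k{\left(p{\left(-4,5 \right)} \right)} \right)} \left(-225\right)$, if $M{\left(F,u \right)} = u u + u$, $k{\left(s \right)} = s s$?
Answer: $-20250$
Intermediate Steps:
$C{\left(O \right)} = -3$ ($C{\left(O \right)} = -3 + \left(O - O\right) = -3 + 0 = -3$)
$p{\left(N,m \right)} = -3$
$k{\left(s \right)} = s^{2}$
$M{\left(F,u \right)} = u + u^{2}$ ($M{\left(F,u \right)} = u^{2} + u = u + u^{2}$)
$M{\left(-69,k{\left(p{\left(-4,5 \right)} \right)} \right)} \left(-225\right) = \left(-3\right)^{2} \left(1 + \left(-3\right)^{2}\right) \left(-225\right) = 9 \left(1 + 9\right) \left(-225\right) = 9 \cdot 10 \left(-225\right) = 90 \left(-225\right) = -20250$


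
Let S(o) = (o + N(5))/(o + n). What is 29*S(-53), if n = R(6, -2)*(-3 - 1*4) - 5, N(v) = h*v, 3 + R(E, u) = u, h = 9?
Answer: 232/23 ≈ 10.087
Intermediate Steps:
R(E, u) = -3 + u
N(v) = 9*v
n = 30 (n = (-3 - 2)*(-3 - 1*4) - 5 = -5*(-3 - 4) - 5 = -5*(-7) - 5 = 35 - 5 = 30)
S(o) = (45 + o)/(30 + o) (S(o) = (o + 9*5)/(o + 30) = (o + 45)/(30 + o) = (45 + o)/(30 + o))
29*S(-53) = 29*((45 - 53)/(30 - 53)) = 29*(-8/(-23)) = 29*(-1/23*(-8)) = 29*(8/23) = 232/23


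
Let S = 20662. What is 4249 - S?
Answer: -16413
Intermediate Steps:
4249 - S = 4249 - 1*20662 = 4249 - 20662 = -16413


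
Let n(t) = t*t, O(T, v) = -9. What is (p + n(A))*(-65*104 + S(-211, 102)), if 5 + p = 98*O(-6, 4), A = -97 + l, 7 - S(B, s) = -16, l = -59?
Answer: -157975913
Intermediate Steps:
S(B, s) = 23 (S(B, s) = 7 - 1*(-16) = 7 + 16 = 23)
A = -156 (A = -97 - 59 = -156)
n(t) = t**2
p = -887 (p = -5 + 98*(-9) = -5 - 882 = -887)
(p + n(A))*(-65*104 + S(-211, 102)) = (-887 + (-156)**2)*(-65*104 + 23) = (-887 + 24336)*(-6760 + 23) = 23449*(-6737) = -157975913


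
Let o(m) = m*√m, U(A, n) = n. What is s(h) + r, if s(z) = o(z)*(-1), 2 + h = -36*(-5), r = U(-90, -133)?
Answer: -133 - 178*√178 ≈ -2507.8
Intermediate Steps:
o(m) = m^(3/2)
r = -133
h = 178 (h = -2 - 36*(-5) = -2 + 180 = 178)
s(z) = -z^(3/2) (s(z) = z^(3/2)*(-1) = -z^(3/2))
s(h) + r = -178^(3/2) - 133 = -178*√178 - 133 = -133 - 178*√178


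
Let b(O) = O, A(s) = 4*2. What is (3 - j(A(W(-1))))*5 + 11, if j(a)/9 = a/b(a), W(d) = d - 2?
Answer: -19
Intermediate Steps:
W(d) = -2 + d
A(s) = 8
j(a) = 9 (j(a) = 9*(a/a) = 9*1 = 9)
(3 - j(A(W(-1))))*5 + 11 = (3 - 1*9)*5 + 11 = (3 - 9)*5 + 11 = -6*5 + 11 = -30 + 11 = -19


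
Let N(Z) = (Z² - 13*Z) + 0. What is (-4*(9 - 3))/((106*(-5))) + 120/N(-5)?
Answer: 1096/795 ≈ 1.3786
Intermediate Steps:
N(Z) = Z² - 13*Z
(-4*(9 - 3))/((106*(-5))) + 120/N(-5) = (-4*(9 - 3))/((106*(-5))) + 120/((-5*(-13 - 5))) = -4*6/(-530) + 120/((-5*(-18))) = -24*(-1/530) + 120/90 = 12/265 + 120*(1/90) = 12/265 + 4/3 = 1096/795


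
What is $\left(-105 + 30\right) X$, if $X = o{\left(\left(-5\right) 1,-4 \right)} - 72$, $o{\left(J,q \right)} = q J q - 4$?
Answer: $11700$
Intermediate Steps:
$o{\left(J,q \right)} = -4 + J q^{2}$ ($o{\left(J,q \right)} = J q q - 4 = J q^{2} - 4 = -4 + J q^{2}$)
$X = -156$ ($X = \left(-4 + \left(-5\right) 1 \left(-4\right)^{2}\right) - 72 = \left(-4 - 80\right) - 72 = -84 - 72 = -156$)
$\left(-105 + 30\right) X = \left(-105 + 30\right) \left(-156\right) = \left(-75\right) \left(-156\right) = 11700$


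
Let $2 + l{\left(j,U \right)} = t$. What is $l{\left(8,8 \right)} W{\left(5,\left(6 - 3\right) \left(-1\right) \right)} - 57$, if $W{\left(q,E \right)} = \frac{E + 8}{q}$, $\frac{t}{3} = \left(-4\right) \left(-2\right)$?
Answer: $-35$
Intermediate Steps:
$t = 24$ ($t = 3 \left(\left(-4\right) \left(-2\right)\right) = 3 \cdot 8 = 24$)
$W{\left(q,E \right)} = \frac{8 + E}{q}$
$l{\left(j,U \right)} = 22$ ($l{\left(j,U \right)} = -2 + 24 = 22$)
$l{\left(8,8 \right)} W{\left(5,\left(6 - 3\right) \left(-1\right) \right)} - 57 = 22 \frac{8 + \left(6 - 3\right) \left(-1\right)}{5} - 57 = 22 \frac{8 + 3 \left(-1\right)}{5} - 57 = 22 \frac{8 - 3}{5} - 57 = 22 \cdot \frac{1}{5} \cdot 5 - 57 = 22 \cdot 1 - 57 = 22 - 57 = -35$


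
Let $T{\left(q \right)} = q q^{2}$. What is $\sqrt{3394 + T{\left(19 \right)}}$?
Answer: $\sqrt{10253} \approx 101.26$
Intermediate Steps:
$T{\left(q \right)} = q^{3}$
$\sqrt{3394 + T{\left(19 \right)}} = \sqrt{3394 + 19^{3}} = \sqrt{3394 + 6859} = \sqrt{10253}$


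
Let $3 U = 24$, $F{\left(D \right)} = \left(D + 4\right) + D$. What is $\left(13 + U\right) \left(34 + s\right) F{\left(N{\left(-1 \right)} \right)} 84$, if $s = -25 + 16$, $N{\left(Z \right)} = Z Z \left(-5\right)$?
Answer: $-264600$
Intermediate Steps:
$N{\left(Z \right)} = - 5 Z^{2}$ ($N{\left(Z \right)} = Z^{2} \left(-5\right) = - 5 Z^{2}$)
$F{\left(D \right)} = 4 + 2 D$ ($F{\left(D \right)} = \left(4 + D\right) + D = 4 + 2 D$)
$U = 8$ ($U = \frac{1}{3} \cdot 24 = 8$)
$s = -9$
$\left(13 + U\right) \left(34 + s\right) F{\left(N{\left(-1 \right)} \right)} 84 = \left(13 + 8\right) \left(34 - 9\right) \left(4 + 2 \left(- 5 \left(-1\right)^{2}\right)\right) 84 = 21 \cdot 25 \left(4 + 2 \left(\left(-5\right) 1\right)\right) 84 = 525 \left(4 + 2 \left(-5\right)\right) 84 = 525 \left(4 - 10\right) 84 = 525 \left(-6\right) 84 = \left(-3150\right) 84 = -264600$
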